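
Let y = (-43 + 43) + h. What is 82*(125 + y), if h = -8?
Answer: 9594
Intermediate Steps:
y = -8 (y = (-43 + 43) - 8 = 0 - 8 = -8)
82*(125 + y) = 82*(125 - 8) = 82*117 = 9594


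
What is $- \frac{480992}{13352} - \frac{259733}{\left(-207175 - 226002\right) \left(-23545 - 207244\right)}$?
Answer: $- \frac{6010746221019349}{166854080223857} \approx -36.024$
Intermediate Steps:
$- \frac{480992}{13352} - \frac{259733}{\left(-207175 - 226002\right) \left(-23545 - 207244\right)} = \left(-480992\right) \frac{1}{13352} - \frac{259733}{\left(-433177\right) \left(-230789\right)} = - \frac{60124}{1669} - \frac{259733}{99972486653} = - \frac{6010746221019349}{166854080223857}$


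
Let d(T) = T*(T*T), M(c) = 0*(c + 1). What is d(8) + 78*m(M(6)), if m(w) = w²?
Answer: 512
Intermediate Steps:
M(c) = 0 (M(c) = 0*(1 + c) = 0)
d(T) = T³ (d(T) = T*T² = T³)
d(8) + 78*m(M(6)) = 8³ + 78*0² = 512 + 78*0 = 512 + 0 = 512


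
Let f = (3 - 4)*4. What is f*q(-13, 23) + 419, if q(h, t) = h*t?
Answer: 1615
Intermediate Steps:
f = -4 (f = -1*4 = -4)
f*q(-13, 23) + 419 = -(-52)*23 + 419 = -4*(-299) + 419 = 1196 + 419 = 1615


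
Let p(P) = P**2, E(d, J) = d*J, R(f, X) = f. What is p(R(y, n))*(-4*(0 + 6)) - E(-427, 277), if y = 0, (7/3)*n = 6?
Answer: 118279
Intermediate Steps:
n = 18/7 (n = (3/7)*6 = 18/7 ≈ 2.5714)
E(d, J) = J*d
p(R(y, n))*(-4*(0 + 6)) - E(-427, 277) = 0**2*(-4*(0 + 6)) - 277*(-427) = 0*(-4*6) - 1*(-118279) = 0*(-24) + 118279 = 0 + 118279 = 118279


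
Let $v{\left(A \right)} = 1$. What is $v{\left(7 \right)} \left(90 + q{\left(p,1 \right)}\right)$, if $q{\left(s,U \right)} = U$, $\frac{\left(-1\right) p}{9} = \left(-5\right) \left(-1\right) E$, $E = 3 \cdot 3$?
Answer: $91$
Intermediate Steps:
$E = 9$
$p = -405$ ($p = - 9 \left(-5\right) \left(-1\right) 9 = - 9 \cdot 5 \cdot 9 = \left(-9\right) 45 = -405$)
$v{\left(7 \right)} \left(90 + q{\left(p,1 \right)}\right) = 1 \left(90 + 1\right) = 1 \cdot 91 = 91$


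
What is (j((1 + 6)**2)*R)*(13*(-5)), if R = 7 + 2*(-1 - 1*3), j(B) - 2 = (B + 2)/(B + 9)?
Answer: 10855/58 ≈ 187.16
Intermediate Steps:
j(B) = 2 + (2 + B)/(9 + B) (j(B) = 2 + (B + 2)/(B + 9) = 2 + (2 + B)/(9 + B))
R = -1 (R = 7 + 2*(-1 - 3) = 7 + 2*(-4) = 7 - 8 = -1)
(j((1 + 6)**2)*R)*(13*(-5)) = (((20 + 3*(1 + 6)**2)/(9 + (1 + 6)**2))*(-1))*(13*(-5)) = (((20 + 3*7**2)/(9 + 7**2))*(-1))*(-65) = (((20 + 3*49)/(9 + 49))*(-1))*(-65) = (((20 + 147)/58)*(-1))*(-65) = (((1/58)*167)*(-1))*(-65) = ((167/58)*(-1))*(-65) = -167/58*(-65) = 10855/58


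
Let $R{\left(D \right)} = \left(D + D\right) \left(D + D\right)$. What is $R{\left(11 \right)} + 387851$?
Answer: $388335$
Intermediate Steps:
$R{\left(D \right)} = 4 D^{2}$ ($R{\left(D \right)} = 2 D 2 D = 4 D^{2}$)
$R{\left(11 \right)} + 387851 = 4 \cdot 11^{2} + 387851 = 4 \cdot 121 + 387851 = 484 + 387851 = 388335$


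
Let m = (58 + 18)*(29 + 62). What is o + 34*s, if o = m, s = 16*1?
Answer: 7460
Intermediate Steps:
m = 6916 (m = 76*91 = 6916)
s = 16
o = 6916
o + 34*s = 6916 + 34*16 = 6916 + 544 = 7460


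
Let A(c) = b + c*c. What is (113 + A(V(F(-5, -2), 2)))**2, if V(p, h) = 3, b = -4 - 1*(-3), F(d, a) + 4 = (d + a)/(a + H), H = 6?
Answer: 14641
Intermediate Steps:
F(d, a) = -4 + (a + d)/(6 + a) (F(d, a) = -4 + (d + a)/(a + 6) = -4 + (a + d)/(6 + a))
b = -1 (b = -4 + 3 = -1)
A(c) = -1 + c**2 (A(c) = -1 + c*c = -1 + c**2)
(113 + A(V(F(-5, -2), 2)))**2 = (113 + (-1 + 3**2))**2 = (113 + (-1 + 9))**2 = (113 + 8)**2 = 121**2 = 14641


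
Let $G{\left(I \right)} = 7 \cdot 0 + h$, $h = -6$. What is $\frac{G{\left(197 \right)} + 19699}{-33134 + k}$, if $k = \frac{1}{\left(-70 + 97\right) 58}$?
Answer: $- \frac{30839238}{51887843} \approx -0.59434$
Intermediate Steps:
$k = \frac{1}{1566}$ ($k = \frac{1}{27 \cdot 58} = \frac{1}{1566} \approx 0.00063857$)
$G{\left(I \right)} = -6$ ($G{\left(I \right)} = 7 \cdot 0 - 6 = 0 - 6 = -6$)
$\frac{G{\left(197 \right)} + 19699}{-33134 + k} = \frac{-6 + 19699}{-33134 + \frac{1}{1566}} = \frac{19693}{- \frac{51887843}{1566}} = 19693 \left(- \frac{1566}{51887843}\right) = - \frac{30839238}{51887843}$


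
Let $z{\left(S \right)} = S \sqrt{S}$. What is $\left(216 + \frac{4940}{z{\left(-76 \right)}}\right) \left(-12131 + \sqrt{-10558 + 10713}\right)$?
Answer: $- \frac{\left(8208 + 65 i \sqrt{19}\right) \left(12131 - \sqrt{155}\right)}{38} \approx -2.6176 \cdot 10^{6} - 90356.0 i$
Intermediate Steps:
$z{\left(S \right)} = S^{\frac{3}{2}}$
$\left(216 + \frac{4940}{z{\left(-76 \right)}}\right) \left(-12131 + \sqrt{-10558 + 10713}\right) = \left(216 + \frac{4940}{\left(-76\right)^{\frac{3}{2}}}\right) \left(-12131 + \sqrt{-10558 + 10713}\right) = \left(216 + \frac{4940}{\left(-152\right) i \sqrt{19}}\right) \left(-12131 + \sqrt{155}\right) = \left(216 + 4940 \frac{i \sqrt{19}}{2888}\right) \left(-12131 + \sqrt{155}\right) = \left(216 + \frac{65 i \sqrt{19}}{38}\right) \left(-12131 + \sqrt{155}\right) = \left(-12131 + \sqrt{155}\right) \left(216 + \frac{65 i \sqrt{19}}{38}\right)$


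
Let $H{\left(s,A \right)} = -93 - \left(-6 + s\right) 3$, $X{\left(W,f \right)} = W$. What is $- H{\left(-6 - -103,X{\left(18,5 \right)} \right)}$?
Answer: $366$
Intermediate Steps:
$H{\left(s,A \right)} = -75 - 3 s$ ($H{\left(s,A \right)} = -93 - \left(-18 + 3 s\right) = -75 - 3 s$)
$- H{\left(-6 - -103,X{\left(18,5 \right)} \right)} = - (-75 - 3 \left(-6 - -103\right)) = - (-75 - 3 \left(-6 + 103\right)) = - (-75 - 291) = \left(-1\right) \left(-366\right) = 366$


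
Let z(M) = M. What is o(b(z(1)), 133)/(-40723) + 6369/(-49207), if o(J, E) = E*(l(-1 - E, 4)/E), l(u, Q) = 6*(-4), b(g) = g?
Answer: -258183819/2003856661 ≈ -0.12884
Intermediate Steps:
l(u, Q) = -24
o(J, E) = -24 (o(J, E) = E*(-24/E) = -24)
o(b(z(1)), 133)/(-40723) + 6369/(-49207) = -24/(-40723) + 6369/(-49207) = -24*(-1/40723) + 6369*(-1/49207) = 24/40723 - 6369/49207 = -258183819/2003856661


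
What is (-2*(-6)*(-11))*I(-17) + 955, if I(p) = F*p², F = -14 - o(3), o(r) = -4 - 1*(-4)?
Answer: 535027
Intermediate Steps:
o(r) = 0 (o(r) = -4 + 4 = 0)
F = -14 (F = -14 - 1*0 = -14 + 0 = -14)
I(p) = -14*p²
(-2*(-6)*(-11))*I(-17) + 955 = (-2*(-6)*(-11))*(-14*(-17)²) + 955 = (12*(-11))*(-14*289) + 955 = -132*(-4046) + 955 = 534072 + 955 = 535027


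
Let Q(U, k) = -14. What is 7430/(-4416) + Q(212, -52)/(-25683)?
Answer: -1513991/900128 ≈ -1.6820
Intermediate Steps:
7430/(-4416) + Q(212, -52)/(-25683) = 7430/(-4416) - 14/(-25683) = 7430*(-1/4416) - 14*(-1/25683) = -3715/2208 + 2/3669 = -1513991/900128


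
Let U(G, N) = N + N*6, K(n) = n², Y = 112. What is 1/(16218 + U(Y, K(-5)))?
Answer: 1/16393 ≈ 6.1002e-5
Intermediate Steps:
U(G, N) = 7*N (U(G, N) = N + 6*N = 7*N)
1/(16218 + U(Y, K(-5))) = 1/(16218 + 7*(-5)²) = 1/(16218 + 7*25) = 1/(16218 + 175) = 1/16393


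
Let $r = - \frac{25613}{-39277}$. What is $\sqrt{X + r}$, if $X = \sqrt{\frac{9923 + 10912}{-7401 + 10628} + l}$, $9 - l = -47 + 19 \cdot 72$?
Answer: $\frac{\sqrt{213796508750321 + 101596676867 i \sqrt{13595315503}}}{18106697} \approx 4.289 + 4.2122 i$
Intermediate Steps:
$r = \frac{3659}{5611}$ ($r = \left(-25613\right) \left(- \frac{1}{39277}\right) = \frac{3659}{5611} \approx 0.65211$)
$l = -1312$ ($l = 9 - \left(-47 + 19 \cdot 72\right) = 9 - \left(-47 + 1368\right) = 9 - 1321 = -1312$)
$X = \frac{i \sqrt{13595315503}}{3227}$ ($X = \sqrt{\frac{9923 + 10912}{-7401 + 10628} - 1312} = \sqrt{\frac{20835}{3227} - 1312} = \sqrt{- \frac{4212989}{3227}} = \frac{i \sqrt{13595315503}}{3227} \approx 36.132 i$)
$\sqrt{X + r} = \sqrt{\frac{i \sqrt{13595315503}}{3227} + \frac{3659}{5611}} = \sqrt{\frac{3659}{5611} + \frac{i \sqrt{13595315503}}{3227}}$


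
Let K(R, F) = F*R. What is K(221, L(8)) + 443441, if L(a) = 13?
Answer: 446314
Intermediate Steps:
K(221, L(8)) + 443441 = 13*221 + 443441 = 2873 + 443441 = 446314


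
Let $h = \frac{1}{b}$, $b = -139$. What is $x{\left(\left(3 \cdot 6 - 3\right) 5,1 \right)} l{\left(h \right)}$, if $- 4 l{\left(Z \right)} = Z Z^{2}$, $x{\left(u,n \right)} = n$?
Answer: $\frac{1}{10742476} \approx 9.3088 \cdot 10^{-8}$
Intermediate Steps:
$h = - \frac{1}{139}$ ($h = \frac{1}{-139} = - \frac{1}{139} \approx -0.0071942$)
$l{\left(Z \right)} = - \frac{Z^{3}}{4}$ ($l{\left(Z \right)} = - \frac{Z Z^{2}}{4} = - \frac{Z^{3}}{4}$)
$x{\left(\left(3 \cdot 6 - 3\right) 5,1 \right)} l{\left(h \right)} = 1 \left(- \frac{\left(- \frac{1}{139}\right)^{3}}{4}\right) = 1 \left(\left(- \frac{1}{4}\right) \left(- \frac{1}{2685619}\right)\right) = 1 \cdot \frac{1}{10742476} = \frac{1}{10742476}$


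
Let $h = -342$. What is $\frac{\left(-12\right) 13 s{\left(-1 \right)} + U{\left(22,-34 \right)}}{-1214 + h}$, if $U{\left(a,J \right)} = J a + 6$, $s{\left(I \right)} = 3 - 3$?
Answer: $\frac{371}{778} \approx 0.47686$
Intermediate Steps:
$s{\left(I \right)} = 0$ ($s{\left(I \right)} = 3 - 3 = 0$)
$U{\left(a,J \right)} = 6 + J a$
$\frac{\left(-12\right) 13 s{\left(-1 \right)} + U{\left(22,-34 \right)}}{-1214 + h} = \frac{\left(-12\right) 13 \cdot 0 + \left(6 - 748\right)}{-1214 - 342} = \frac{\left(-156\right) 0 + \left(6 - 748\right)}{-1556} = \left(0 - 742\right) \left(- \frac{1}{1556}\right) = \left(-742\right) \left(- \frac{1}{1556}\right) = \frac{371}{778}$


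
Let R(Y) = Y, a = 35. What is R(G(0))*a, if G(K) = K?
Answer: 0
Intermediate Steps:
R(G(0))*a = 0*35 = 0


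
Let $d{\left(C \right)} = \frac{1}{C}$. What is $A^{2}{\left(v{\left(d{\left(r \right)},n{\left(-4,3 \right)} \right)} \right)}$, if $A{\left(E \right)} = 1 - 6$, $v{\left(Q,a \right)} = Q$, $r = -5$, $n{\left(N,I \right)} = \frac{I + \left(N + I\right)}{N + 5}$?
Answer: $25$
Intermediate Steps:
$n{\left(N,I \right)} = \frac{N + 2 I}{5 + N}$ ($n{\left(N,I \right)} = \frac{I + \left(I + N\right)}{5 + N} = \frac{N + 2 I}{5 + N}$)
$A{\left(E \right)} = -5$ ($A{\left(E \right)} = 1 - 6 = -5$)
$A^{2}{\left(v{\left(d{\left(r \right)},n{\left(-4,3 \right)} \right)} \right)} = \left(-5\right)^{2} = 25$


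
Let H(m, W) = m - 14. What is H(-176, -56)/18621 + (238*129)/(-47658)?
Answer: -96792827/147906603 ≈ -0.65442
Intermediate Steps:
H(m, W) = -14 + m
H(-176, -56)/18621 + (238*129)/(-47658) = (-14 - 176)/18621 + (238*129)/(-47658) = -190*1/18621 + 30702*(-1/47658) = -190/18621 - 5117/7943 = -96792827/147906603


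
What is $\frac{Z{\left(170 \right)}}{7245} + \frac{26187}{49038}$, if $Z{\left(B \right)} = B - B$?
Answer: $\frac{8729}{16346} \approx 0.53401$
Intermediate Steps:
$Z{\left(B \right)} = 0$
$\frac{Z{\left(170 \right)}}{7245} + \frac{26187}{49038} = \frac{0}{7245} + \frac{26187}{49038} = 0 \cdot \frac{1}{7245} + 26187 \cdot \frac{1}{49038} = 0 + \frac{8729}{16346} = \frac{8729}{16346}$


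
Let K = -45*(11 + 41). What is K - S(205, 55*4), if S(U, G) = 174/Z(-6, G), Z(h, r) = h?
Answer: -2311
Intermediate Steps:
S(U, G) = -29 (S(U, G) = 174/(-6) = 174*(-⅙) = -29)
K = -2340 (K = -45*52 = -1*2340 = -2340)
K - S(205, 55*4) = -2340 - 1*(-29) = -2340 + 29 = -2311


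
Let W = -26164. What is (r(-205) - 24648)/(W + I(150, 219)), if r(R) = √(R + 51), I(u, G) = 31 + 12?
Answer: 8216/8707 - I*√154/26121 ≈ 0.94361 - 0.00047508*I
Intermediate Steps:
I(u, G) = 43
r(R) = √(51 + R)
(r(-205) - 24648)/(W + I(150, 219)) = (√(51 - 205) - 24648)/(-26164 + 43) = (√(-154) - 24648)/(-26121) = (I*√154 - 24648)*(-1/26121) = (-24648 + I*√154)*(-1/26121) = 8216/8707 - I*√154/26121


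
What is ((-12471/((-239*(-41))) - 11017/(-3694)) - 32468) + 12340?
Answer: -728521513059/36197506 ≈ -20126.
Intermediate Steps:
((-12471/((-239*(-41))) - 11017/(-3694)) - 32468) + 12340 = ((-12471/9799 - 11017*(-1/3694)) - 32468) + 12340 = ((-12471*1/9799 + 11017/3694) - 32468) + 12340 = ((-12471/9799 + 11017/3694) - 32468) + 12340 = (61887709/36197506 - 32468) + 12340 = -1175198737099/36197506 + 12340 = -728521513059/36197506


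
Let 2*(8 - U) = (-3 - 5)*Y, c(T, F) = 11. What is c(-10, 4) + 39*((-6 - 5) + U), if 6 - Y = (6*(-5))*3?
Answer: 14870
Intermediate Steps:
Y = 96 (Y = 6 - 6*(-5)*3 = 6 - (-30)*3 = 6 - 1*(-90) = 6 + 90 = 96)
U = 392 (U = 8 - (-3 - 5)*96/2 = 8 - (-4)*96 = 8 - ½*(-768) = 8 + 384 = 392)
c(-10, 4) + 39*((-6 - 5) + U) = 11 + 39*((-6 - 5) + 392) = 11 + 39*(-11 + 392) = 11 + 39*381 = 11 + 14859 = 14870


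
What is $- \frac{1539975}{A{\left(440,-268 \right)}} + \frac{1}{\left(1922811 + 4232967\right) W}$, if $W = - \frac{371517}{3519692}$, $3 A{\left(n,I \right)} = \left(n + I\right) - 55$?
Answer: $- \frac{586981022596821223}{14865345138969} \approx -39487.0$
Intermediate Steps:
$A{\left(n,I \right)} = - \frac{55}{3} + \frac{I}{3} + \frac{n}{3}$ ($A{\left(n,I \right)} = \frac{\left(n + I\right) - 55}{3} = \frac{\left(I + n\right) - 55}{3} = \frac{-55 + I + n}{3} = - \frac{55}{3} + \frac{I}{3} + \frac{n}{3}$)
$W = - \frac{371517}{3519692}$ ($W = \left(-371517\right) \frac{1}{3519692} = - \frac{371517}{3519692} \approx -0.10555$)
$- \frac{1539975}{A{\left(440,-268 \right)}} + \frac{1}{\left(1922811 + 4232967\right) W} = - \frac{1539975}{- \frac{55}{3} + \frac{1}{3} \left(-268\right) + \frac{1}{3} \cdot 440} + \frac{1}{\left(1922811 + 4232967\right) \left(- \frac{371517}{3519692}\right)} = - \frac{1539975}{- \frac{55}{3} - \frac{268}{3} + \frac{440}{3}} + \frac{1}{6155778} \left(- \frac{3519692}{371517}\right) = - \frac{1539975}{39} + \frac{1}{6155778} \left(- \frac{3519692}{371517}\right) = \left(-1539975\right) \frac{1}{39} - \frac{1759846}{1143488087613} = - \frac{513325}{13} - \frac{1759846}{1143488087613} = - \frac{586981022596821223}{14865345138969}$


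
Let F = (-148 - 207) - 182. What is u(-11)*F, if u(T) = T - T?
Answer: 0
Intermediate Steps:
u(T) = 0
F = -537 (F = -355 - 182 = -537)
u(-11)*F = 0*(-537) = 0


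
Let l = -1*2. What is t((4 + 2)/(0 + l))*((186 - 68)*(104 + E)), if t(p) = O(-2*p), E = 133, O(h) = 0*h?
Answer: 0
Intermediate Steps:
l = -2
O(h) = 0
t(p) = 0
t((4 + 2)/(0 + l))*((186 - 68)*(104 + E)) = 0*((186 - 68)*(104 + 133)) = 0*(118*237) = 0*27966 = 0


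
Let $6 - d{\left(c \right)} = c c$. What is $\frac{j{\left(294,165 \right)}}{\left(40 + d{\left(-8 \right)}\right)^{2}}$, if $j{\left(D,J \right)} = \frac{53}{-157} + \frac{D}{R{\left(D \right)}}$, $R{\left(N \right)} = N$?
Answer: $\frac{26}{12717} \approx 0.0020445$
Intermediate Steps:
$d{\left(c \right)} = 6 - c^{2}$ ($d{\left(c \right)} = 6 - c c = 6 - c^{2}$)
$j{\left(D,J \right)} = \frac{104}{157}$ ($j{\left(D,J \right)} = \frac{53}{-157} + \frac{D}{D} = 53 \left(- \frac{1}{157}\right) + 1 = - \frac{53}{157} + 1 = \frac{104}{157}$)
$\frac{j{\left(294,165 \right)}}{\left(40 + d{\left(-8 \right)}\right)^{2}} = \frac{104}{157 \left(40 + \left(6 - \left(-8\right)^{2}\right)\right)^{2}} = \frac{104}{157 \left(40 + \left(6 - 64\right)\right)^{2}} = \frac{104}{157 \left(40 - 58\right)^{2}} = \frac{104}{157 \left(-18\right)^{2}} = \frac{104}{157 \cdot 324} = \frac{104}{157} \cdot \frac{1}{324} = \frac{26}{12717}$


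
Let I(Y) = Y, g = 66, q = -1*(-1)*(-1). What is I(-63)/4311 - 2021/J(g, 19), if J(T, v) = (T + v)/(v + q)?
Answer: -17425657/40715 ≈ -427.99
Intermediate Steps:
q = -1 (q = 1*(-1) = -1)
J(T, v) = (T + v)/(-1 + v) (J(T, v) = (T + v)/(v - 1) = (T + v)/(-1 + v))
I(-63)/4311 - 2021/J(g, 19) = -63/4311 - 2021*(-1 + 19)/(66 + 19) = -63*1/4311 - 2021/(85/18) = -7/479 - 2021/((1/18)*85) = -7/479 - 2021/85/18 = -7/479 - 2021*18/85 = -7/479 - 36378/85 = -17425657/40715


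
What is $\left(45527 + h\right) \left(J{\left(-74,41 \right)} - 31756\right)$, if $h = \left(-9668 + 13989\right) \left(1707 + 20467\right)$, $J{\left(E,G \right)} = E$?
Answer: $-3051204097230$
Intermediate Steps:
$h = 95813854$ ($h = 4321 \cdot 22174 = 95813854$)
$\left(45527 + h\right) \left(J{\left(-74,41 \right)} - 31756\right) = \left(45527 + 95813854\right) \left(-74 - 31756\right) = 95859381 \left(-31830\right) = -3051204097230$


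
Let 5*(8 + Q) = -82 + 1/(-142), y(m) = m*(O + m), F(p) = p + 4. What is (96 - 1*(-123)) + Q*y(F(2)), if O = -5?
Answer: 5154/71 ≈ 72.592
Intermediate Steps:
F(p) = 4 + p
y(m) = m*(-5 + m)
Q = -3465/142 (Q = -8 + (-82 + 1/(-142))/5 = -8 + (-82 - 1/142)/5 = -8 + (⅕)*(-11645/142) = -8 - 2329/142 = -3465/142 ≈ -24.401)
(96 - 1*(-123)) + Q*y(F(2)) = (96 - 1*(-123)) - 3465*(4 + 2)*(-5 + (4 + 2))/142 = (96 + 123) - 10395*(-5 + 6)/71 = 219 - 10395/71 = 5154/71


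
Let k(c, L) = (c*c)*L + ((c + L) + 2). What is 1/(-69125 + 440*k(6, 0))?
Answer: -1/65605 ≈ -1.5243e-5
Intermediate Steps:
k(c, L) = 2 + L + c + L*c² (k(c, L) = c²*L + ((L + c) + 2) = L*c² + (2 + L + c) = 2 + L + c + L*c²)
1/(-69125 + 440*k(6, 0)) = 1/(-69125 + 440*(2 + 0 + 6 + 0*6²)) = 1/(-69125 + 440*(2 + 0 + 6 + 0*36)) = 1/(-69125 + 440*(2 + 0 + 6 + 0)) = 1/(-69125 + 440*8) = 1/(-69125 + 3520) = 1/(-65605) = -1/65605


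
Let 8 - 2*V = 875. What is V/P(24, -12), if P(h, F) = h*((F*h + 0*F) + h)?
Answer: 289/4224 ≈ 0.068419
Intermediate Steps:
V = -867/2 (V = 4 - 1/2*875 = 4 - 875/2 = -867/2 ≈ -433.50)
P(h, F) = h*(h + F*h) (P(h, F) = h*((F*h + 0) + h) = h*(F*h + h) = h*(h + F*h))
V/P(24, -12) = -867*1/(576*(1 - 12))/2 = -867/(2*(576*(-11))) = -867/2/(-6336) = -867/2*(-1/6336) = 289/4224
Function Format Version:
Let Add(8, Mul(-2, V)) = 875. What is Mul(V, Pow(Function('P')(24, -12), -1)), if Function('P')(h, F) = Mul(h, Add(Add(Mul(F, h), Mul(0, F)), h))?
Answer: Rational(289, 4224) ≈ 0.068419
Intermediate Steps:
V = Rational(-867, 2) (V = Add(4, Mul(Rational(-1, 2), 875)) = Add(4, Rational(-875, 2)) = Rational(-867, 2) ≈ -433.50)
Function('P')(h, F) = Mul(h, Add(h, Mul(F, h))) (Function('P')(h, F) = Mul(h, Add(Add(Mul(F, h), 0), h)) = Mul(h, Add(Mul(F, h), h)) = Mul(h, Add(h, Mul(F, h))))
Mul(V, Pow(Function('P')(24, -12), -1)) = Mul(Rational(-867, 2), Pow(Mul(Pow(24, 2), Add(1, -12)), -1)) = Mul(Rational(-867, 2), Pow(Mul(576, -11), -1)) = Mul(Rational(-867, 2), Pow(-6336, -1)) = Mul(Rational(-867, 2), Rational(-1, 6336)) = Rational(289, 4224)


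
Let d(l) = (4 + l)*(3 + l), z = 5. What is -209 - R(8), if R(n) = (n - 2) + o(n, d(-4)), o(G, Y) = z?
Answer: -220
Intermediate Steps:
d(l) = (3 + l)*(4 + l)
o(G, Y) = 5
R(n) = 3 + n (R(n) = (n - 2) + 5 = (-2 + n) + 5 = 3 + n)
-209 - R(8) = -209 - (3 + 8) = -209 - 1*11 = -209 - 11 = -220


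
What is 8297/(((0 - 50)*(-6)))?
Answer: 8297/300 ≈ 27.657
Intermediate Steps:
8297/(((0 - 50)*(-6))) = 8297/((-50*(-6))) = 8297/300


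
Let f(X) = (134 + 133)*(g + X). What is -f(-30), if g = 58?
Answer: -7476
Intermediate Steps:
f(X) = 15486 + 267*X (f(X) = (134 + 133)*(58 + X) = 267*(58 + X) = 15486 + 267*X)
-f(-30) = -(15486 + 267*(-30)) = -(15486 - 8010) = -1*7476 = -7476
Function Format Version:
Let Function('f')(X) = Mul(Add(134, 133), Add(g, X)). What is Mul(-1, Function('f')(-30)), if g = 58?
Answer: -7476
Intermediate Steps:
Function('f')(X) = Add(15486, Mul(267, X)) (Function('f')(X) = Mul(Add(134, 133), Add(58, X)) = Mul(267, Add(58, X)) = Add(15486, Mul(267, X)))
Mul(-1, Function('f')(-30)) = Mul(-1, Add(15486, Mul(267, -30))) = Mul(-1, Add(15486, -8010)) = Mul(-1, 7476) = -7476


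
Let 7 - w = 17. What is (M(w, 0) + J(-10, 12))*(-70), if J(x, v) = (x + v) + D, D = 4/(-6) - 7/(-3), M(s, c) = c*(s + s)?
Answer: -770/3 ≈ -256.67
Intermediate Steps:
w = -10 (w = 7 - 1*17 = 7 - 17 = -10)
M(s, c) = 2*c*s (M(s, c) = c*(2*s) = 2*c*s)
D = 5/3 (D = 4*(-⅙) - 7*(-⅓) = -⅔ + 7/3 = 5/3 ≈ 1.6667)
J(x, v) = 5/3 + v + x (J(x, v) = (x + v) + 5/3 = (v + x) + 5/3 = 5/3 + v + x)
(M(w, 0) + J(-10, 12))*(-70) = (2*0*(-10) + (5/3 + 12 - 10))*(-70) = (0 + 11/3)*(-70) = (11/3)*(-70) = -770/3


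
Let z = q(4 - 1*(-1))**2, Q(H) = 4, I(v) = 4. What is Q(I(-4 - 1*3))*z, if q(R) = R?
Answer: 100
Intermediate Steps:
z = 25 (z = (4 - 1*(-1))**2 = (4 + 1)**2 = 5**2 = 25)
Q(I(-4 - 1*3))*z = 4*25 = 100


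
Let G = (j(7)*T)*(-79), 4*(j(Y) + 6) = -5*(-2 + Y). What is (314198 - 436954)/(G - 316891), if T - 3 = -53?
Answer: 245512/730557 ≈ 0.33606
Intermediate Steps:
j(Y) = -7/2 - 5*Y/4 (j(Y) = -6 + (-5*(-2 + Y))/4 = -6 + (10 - 5*Y)/4 = -6 + (5/2 - 5*Y/4) = -7/2 - 5*Y/4)
T = -50 (T = 3 - 53 = -50)
G = -96775/2 (G = ((-7/2 - 5/4*7)*(-50))*(-79) = ((-7/2 - 35/4)*(-50))*(-79) = -49/4*(-50)*(-79) = (1225/2)*(-79) = -96775/2 ≈ -48388.)
(314198 - 436954)/(G - 316891) = (314198 - 436954)/(-96775/2 - 316891) = -122756/(-730557/2) = -122756*(-2/730557) = 245512/730557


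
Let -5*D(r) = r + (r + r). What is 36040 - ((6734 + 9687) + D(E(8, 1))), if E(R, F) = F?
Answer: 98098/5 ≈ 19620.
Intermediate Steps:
D(r) = -3*r/5 (D(r) = -(r + (r + r))/5 = -(r + 2*r)/5 = -3*r/5)
36040 - ((6734 + 9687) + D(E(8, 1))) = 36040 - ((6734 + 9687) - ⅗*1) = 36040 - (16421 - ⅗) = 36040 - 1*82102/5 = 36040 - 82102/5 = 98098/5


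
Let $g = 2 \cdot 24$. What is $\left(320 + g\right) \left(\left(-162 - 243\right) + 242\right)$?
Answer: $-59984$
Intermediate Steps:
$g = 48$
$\left(320 + g\right) \left(\left(-162 - 243\right) + 242\right) = \left(320 + 48\right) \left(\left(-162 - 243\right) + 242\right) = 368 \left(\left(-162 - 243\right) + 242\right) = 368 \left(-405 + 242\right) = 368 \left(-163\right) = -59984$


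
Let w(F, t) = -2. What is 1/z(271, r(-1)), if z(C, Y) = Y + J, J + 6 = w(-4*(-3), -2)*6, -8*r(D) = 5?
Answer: -8/149 ≈ -0.053691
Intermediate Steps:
r(D) = -5/8 (r(D) = -⅛*5 = -5/8)
J = -18 (J = -6 - 2*6 = -6 - 12 = -18)
z(C, Y) = -18 + Y (z(C, Y) = Y - 18 = -18 + Y)
1/z(271, r(-1)) = 1/(-18 - 5/8) = 1/(-149/8) = -8/149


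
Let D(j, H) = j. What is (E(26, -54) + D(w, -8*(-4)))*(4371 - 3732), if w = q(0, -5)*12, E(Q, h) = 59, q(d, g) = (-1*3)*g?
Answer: 152721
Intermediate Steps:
q(d, g) = -3*g
w = 180 (w = -3*(-5)*12 = 15*12 = 180)
(E(26, -54) + D(w, -8*(-4)))*(4371 - 3732) = (59 + 180)*(4371 - 3732) = 239*639 = 152721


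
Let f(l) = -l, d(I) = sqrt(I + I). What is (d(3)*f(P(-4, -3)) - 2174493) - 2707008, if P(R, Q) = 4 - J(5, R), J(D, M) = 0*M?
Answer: -4881501 - 4*sqrt(6) ≈ -4.8815e+6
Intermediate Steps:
J(D, M) = 0
d(I) = sqrt(2)*sqrt(I) (d(I) = sqrt(2*I) = sqrt(2)*sqrt(I))
P(R, Q) = 4 (P(R, Q) = 4 - 1*0 = 4 + 0 = 4)
(d(3)*f(P(-4, -3)) - 2174493) - 2707008 = ((sqrt(2)*sqrt(3))*(-1*4) - 2174493) - 2707008 = (sqrt(6)*(-4) - 2174493) - 2707008 = (-4*sqrt(6) - 2174493) - 2707008 = (-2174493 - 4*sqrt(6)) - 2707008 = -4881501 - 4*sqrt(6)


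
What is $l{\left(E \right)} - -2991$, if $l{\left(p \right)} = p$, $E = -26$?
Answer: $2965$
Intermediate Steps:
$l{\left(E \right)} - -2991 = -26 - -2991 = -26 + 2991 = 2965$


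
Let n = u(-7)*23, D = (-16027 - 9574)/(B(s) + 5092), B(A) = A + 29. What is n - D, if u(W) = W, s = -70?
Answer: -787610/5051 ≈ -155.93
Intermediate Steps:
B(A) = 29 + A
D = -25601/5051 (D = (-16027 - 9574)/((29 - 70) + 5092) = -25601/(-41 + 5092) = -25601/5051 ≈ -5.0685)
n = -161 (n = -7*23 = -161)
n - D = -161 - 1*(-25601/5051) = -161 + 25601/5051 = -787610/5051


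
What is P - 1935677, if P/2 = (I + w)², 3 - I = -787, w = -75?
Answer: -913227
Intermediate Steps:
I = 790 (I = 3 - 1*(-787) = 3 + 787 = 790)
P = 1022450 (P = 2*(790 - 75)² = 2*715² = 2*511225 = 1022450)
P - 1935677 = 1022450 - 1935677 = -913227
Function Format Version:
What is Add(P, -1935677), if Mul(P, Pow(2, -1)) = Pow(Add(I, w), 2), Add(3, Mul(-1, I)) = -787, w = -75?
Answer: -913227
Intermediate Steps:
I = 790 (I = Add(3, Mul(-1, -787)) = Add(3, 787) = 790)
P = 1022450 (P = Mul(2, Pow(Add(790, -75), 2)) = Mul(2, Pow(715, 2)) = Mul(2, 511225) = 1022450)
Add(P, -1935677) = Add(1022450, -1935677) = -913227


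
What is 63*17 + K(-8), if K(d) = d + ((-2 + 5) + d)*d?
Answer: 1103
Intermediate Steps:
K(d) = d + d*(3 + d) (K(d) = d + (3 + d)*d = d + d*(3 + d))
63*17 + K(-8) = 63*17 - 8*(4 - 8) = 1071 - 8*(-4) = 1071 + 32 = 1103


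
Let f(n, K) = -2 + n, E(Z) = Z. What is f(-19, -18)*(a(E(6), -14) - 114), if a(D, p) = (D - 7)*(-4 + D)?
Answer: 2436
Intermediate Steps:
a(D, p) = (-7 + D)*(-4 + D)
f(-19, -18)*(a(E(6), -14) - 114) = (-2 - 19)*((28 + 6² - 11*6) - 114) = -21*((28 + 36 - 66) - 114) = -21*(-2 - 114) = -21*(-116) = 2436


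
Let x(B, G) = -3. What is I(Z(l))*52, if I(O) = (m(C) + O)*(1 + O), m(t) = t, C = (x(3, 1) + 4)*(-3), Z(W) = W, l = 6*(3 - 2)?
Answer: 1092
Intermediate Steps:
l = 6 (l = 6*1 = 6)
C = -3 (C = (-3 + 4)*(-3) = 1*(-3) = -3)
I(O) = (1 + O)*(-3 + O) (I(O) = (-3 + O)*(1 + O) = (1 + O)*(-3 + O))
I(Z(l))*52 = (-3 + 6² - 2*6)*52 = (-3 + 36 - 12)*52 = 21*52 = 1092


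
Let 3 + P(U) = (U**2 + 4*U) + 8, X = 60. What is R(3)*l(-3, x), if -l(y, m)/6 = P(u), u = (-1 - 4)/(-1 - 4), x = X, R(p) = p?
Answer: -180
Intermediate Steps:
x = 60
u = 1 (u = -5/(-5) = -5*(-1/5) = 1)
P(U) = 5 + U**2 + 4*U (P(U) = -3 + ((U**2 + 4*U) + 8) = -3 + (8 + U**2 + 4*U) = 5 + U**2 + 4*U)
l(y, m) = -60 (l(y, m) = -6*(5 + 1**2 + 4*1) = -6*(5 + 1 + 4) = -6*10 = -60)
R(3)*l(-3, x) = 3*(-60) = -180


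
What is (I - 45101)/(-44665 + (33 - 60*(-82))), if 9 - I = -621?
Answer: 44471/39712 ≈ 1.1198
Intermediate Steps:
I = 630 (I = 9 - 1*(-621) = 9 + 621 = 630)
(I - 45101)/(-44665 + (33 - 60*(-82))) = (630 - 45101)/(-44665 + (33 - 60*(-82))) = -44471/(-44665 + (33 + 4920)) = -44471/(-44665 + 4953) = -44471/(-39712) = -44471*(-1/39712) = 44471/39712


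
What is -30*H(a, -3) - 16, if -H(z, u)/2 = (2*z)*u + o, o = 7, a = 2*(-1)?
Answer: 1124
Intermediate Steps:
a = -2
H(z, u) = -14 - 4*u*z (H(z, u) = -2*((2*z)*u + 7) = -2*(2*u*z + 7) = -2*(7 + 2*u*z) = -14 - 4*u*z)
-30*H(a, -3) - 16 = -30*(-14 - 4*(-3)*(-2)) - 16 = -30*(-14 - 24) - 16 = -30*(-38) - 16 = 1140 - 16 = 1124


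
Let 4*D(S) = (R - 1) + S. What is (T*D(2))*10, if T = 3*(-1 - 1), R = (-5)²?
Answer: -390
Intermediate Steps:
R = 25
T = -6 (T = 3*(-2) = -6)
D(S) = 6 + S/4 (D(S) = ((25 - 1) + S)/4 = (24 + S)/4 = 6 + S/4)
(T*D(2))*10 = -6*(6 + (¼)*2)*10 = -6*(6 + ½)*10 = -6*13/2*10 = -39*10 = -390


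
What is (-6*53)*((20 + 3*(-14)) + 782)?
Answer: -241680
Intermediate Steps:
(-6*53)*((20 + 3*(-14)) + 782) = -318*((20 - 42) + 782) = -318*(-22 + 782) = -318*760 = -241680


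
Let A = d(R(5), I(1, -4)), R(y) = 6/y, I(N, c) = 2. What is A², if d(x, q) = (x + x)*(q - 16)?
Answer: 28224/25 ≈ 1129.0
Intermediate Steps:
d(x, q) = 2*x*(-16 + q) (d(x, q) = (2*x)*(-16 + q) = 2*x*(-16 + q))
A = -168/5 (A = 2*(6/5)*(-16 + 2) = 2*(6*(⅕))*(-14) = 2*(6/5)*(-14) = -168/5 ≈ -33.600)
A² = (-168/5)² = 28224/25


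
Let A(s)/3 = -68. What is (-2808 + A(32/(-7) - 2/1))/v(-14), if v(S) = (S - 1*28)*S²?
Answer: 251/686 ≈ 0.36589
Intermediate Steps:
A(s) = -204 (A(s) = 3*(-68) = -204)
v(S) = S²*(-28 + S) (v(S) = (S - 28)*S² = (-28 + S)*S² = S²*(-28 + S))
(-2808 + A(32/(-7) - 2/1))/v(-14) = (-2808 - 204)/(((-14)²*(-28 - 14))) = -3012/(196*(-42)) = -3012/(-8232) = -3012*(-1/8232) = 251/686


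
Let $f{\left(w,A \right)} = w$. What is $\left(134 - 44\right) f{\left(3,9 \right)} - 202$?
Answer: $68$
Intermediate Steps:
$\left(134 - 44\right) f{\left(3,9 \right)} - 202 = \left(134 - 44\right) 3 - 202 = 90 \cdot 3 - 202 = 270 - 202 = 68$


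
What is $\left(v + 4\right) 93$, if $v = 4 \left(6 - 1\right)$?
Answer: $2232$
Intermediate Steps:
$v = 20$ ($v = 4 \cdot 5 = 20$)
$\left(v + 4\right) 93 = \left(20 + 4\right) 93 = 24 \cdot 93 = 2232$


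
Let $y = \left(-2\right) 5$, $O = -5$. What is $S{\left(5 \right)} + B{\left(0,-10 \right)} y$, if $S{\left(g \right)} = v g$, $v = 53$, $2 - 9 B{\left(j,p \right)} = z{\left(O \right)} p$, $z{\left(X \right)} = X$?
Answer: $\frac{955}{3} \approx 318.33$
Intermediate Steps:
$B{\left(j,p \right)} = \frac{2}{9} + \frac{5 p}{9}$ ($B{\left(j,p \right)} = \frac{2}{9} - \frac{\left(-5\right) p}{9} = \frac{2}{9} + \frac{5 p}{9}$)
$y = -10$
$S{\left(g \right)} = 53 g$
$S{\left(5 \right)} + B{\left(0,-10 \right)} y = 53 \cdot 5 + \left(\frac{2}{9} + \frac{5}{9} \left(-10\right)\right) \left(-10\right) = 265 + \left(\frac{2}{9} - \frac{50}{9}\right) \left(-10\right) = 265 - - \frac{160}{3} = 265 + \frac{160}{3} = \frac{955}{3}$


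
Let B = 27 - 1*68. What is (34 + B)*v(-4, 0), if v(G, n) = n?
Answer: 0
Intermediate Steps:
B = -41 (B = 27 - 68 = -41)
(34 + B)*v(-4, 0) = (34 - 41)*0 = -7*0 = 0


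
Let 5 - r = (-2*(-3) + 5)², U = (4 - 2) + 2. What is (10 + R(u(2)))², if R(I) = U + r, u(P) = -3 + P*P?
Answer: 10404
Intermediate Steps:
U = 4 (U = 2 + 2 = 4)
u(P) = -3 + P²
r = -116 (r = 5 - (-2*(-3) + 5)² = 5 - (6 + 5)² = 5 - 1*11² = 5 - 1*121 = 5 - 121 = -116)
R(I) = -112 (R(I) = 4 - 116 = -112)
(10 + R(u(2)))² = (10 - 112)² = (-102)² = 10404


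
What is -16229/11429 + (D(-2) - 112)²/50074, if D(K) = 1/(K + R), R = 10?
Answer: -42854745819/36626927744 ≈ -1.1700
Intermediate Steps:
D(K) = 1/(10 + K) (D(K) = 1/(K + 10) = 1/(10 + K))
-16229/11429 + (D(-2) - 112)²/50074 = -16229/11429 + (1/(10 - 2) - 112)²/50074 = -16229*1/11429 + (1/8 - 112)²*(1/50074) = -16229/11429 + (⅛ - 112)²*(1/50074) = -16229/11429 + (-895/8)²*(1/50074) = -16229/11429 + (801025/64)*(1/50074) = -16229/11429 + 801025/3204736 = -42854745819/36626927744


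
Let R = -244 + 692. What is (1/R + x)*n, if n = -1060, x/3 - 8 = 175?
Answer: -65177545/112 ≈ -5.8194e+5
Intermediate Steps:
x = 549 (x = 24 + 3*175 = 24 + 525 = 549)
R = 448
(1/R + x)*n = (1/448 + 549)*(-1060) = (245953/448)*(-1060) = -65177545/112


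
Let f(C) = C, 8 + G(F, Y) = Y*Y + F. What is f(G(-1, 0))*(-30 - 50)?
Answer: 720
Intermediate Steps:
G(F, Y) = -8 + F + Y² (G(F, Y) = -8 + (Y*Y + F) = -8 + (Y² + F) = -8 + (F + Y²) = -8 + F + Y²)
f(G(-1, 0))*(-30 - 50) = (-8 - 1 + 0²)*(-30 - 50) = (-8 - 1 + 0)*(-80) = -9*(-80) = 720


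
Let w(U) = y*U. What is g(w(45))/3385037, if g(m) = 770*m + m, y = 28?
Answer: 971460/3385037 ≈ 0.28699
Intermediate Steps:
w(U) = 28*U
g(m) = 771*m
g(w(45))/3385037 = (771*(28*45))/3385037 = (771*1260)*(1/3385037) = 971460*(1/3385037) = 971460/3385037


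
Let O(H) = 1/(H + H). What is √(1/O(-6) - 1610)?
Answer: I*√1622 ≈ 40.274*I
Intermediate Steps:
O(H) = 1/(2*H)
√(1/O(-6) - 1610) = √(1/((½)/(-6)) - 1610) = √(1/((½)*(-⅙)) - 1610) = √(1/(-1/12) - 1610) = √(-12 - 1610) = √(-1622) = I*√1622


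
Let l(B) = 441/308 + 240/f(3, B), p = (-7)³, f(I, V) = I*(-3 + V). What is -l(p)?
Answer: -9139/7612 ≈ -1.2006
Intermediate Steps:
p = -343
l(B) = 63/44 + 240/(-9 + 3*B) (l(B) = 441/308 + 240/((3*(-3 + B))) = 441*(1/308) + 240/(-9 + 3*B) = 63/44 + 240/(-9 + 3*B))
-l(p) = -(3331 + 63*(-343))/(44*(-3 - 343)) = -(3331 - 21609)/(44*(-346)) = -(-1)*(-18278)/(44*346) = -1*9139/7612 = -9139/7612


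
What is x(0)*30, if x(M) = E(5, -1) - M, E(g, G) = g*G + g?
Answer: 0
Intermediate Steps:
E(g, G) = g + G*g (E(g, G) = G*g + g = g + G*g)
x(M) = -M (x(M) = 5*(1 - 1) - M = 5*0 - M = 0 - M = -M)
x(0)*30 = -1*0*30 = 0*30 = 0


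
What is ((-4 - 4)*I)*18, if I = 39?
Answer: -5616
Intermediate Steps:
((-4 - 4)*I)*18 = ((-4 - 4)*39)*18 = -8*39*18 = -312*18 = -5616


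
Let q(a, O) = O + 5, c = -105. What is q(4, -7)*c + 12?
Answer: 222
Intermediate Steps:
q(a, O) = 5 + O
q(4, -7)*c + 12 = (5 - 7)*(-105) + 12 = -2*(-105) + 12 = 210 + 12 = 222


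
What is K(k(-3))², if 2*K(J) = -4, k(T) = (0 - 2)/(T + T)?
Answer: 4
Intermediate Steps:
k(T) = -1/T (k(T) = -2*1/(2*T) = -1/T)
K(J) = -2 (K(J) = (½)*(-4) = -2)
K(k(-3))² = (-2)² = 4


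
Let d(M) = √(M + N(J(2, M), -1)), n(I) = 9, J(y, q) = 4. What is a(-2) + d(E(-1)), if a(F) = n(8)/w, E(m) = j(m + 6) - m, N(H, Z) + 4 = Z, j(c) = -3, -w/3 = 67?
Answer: -3/67 + I*√7 ≈ -0.044776 + 2.6458*I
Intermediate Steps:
w = -201 (w = -3*67 = -201)
N(H, Z) = -4 + Z
E(m) = -3 - m
d(M) = √(-5 + M) (d(M) = √(M + (-4 - 1)) = √(M - 5) = √(-5 + M))
a(F) = -3/67 (a(F) = 9/(-201) = 9*(-1/201) = -3/67)
a(-2) + d(E(-1)) = -3/67 + √(-5 + (-3 - 1*(-1))) = -3/67 + √(-5 + (-3 + 1)) = -3/67 + √(-5 - 2) = -3/67 + √(-7) = -3/67 + I*√7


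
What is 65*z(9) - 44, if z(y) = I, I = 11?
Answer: 671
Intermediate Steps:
z(y) = 11
65*z(9) - 44 = 65*11 - 44 = 715 - 44 = 671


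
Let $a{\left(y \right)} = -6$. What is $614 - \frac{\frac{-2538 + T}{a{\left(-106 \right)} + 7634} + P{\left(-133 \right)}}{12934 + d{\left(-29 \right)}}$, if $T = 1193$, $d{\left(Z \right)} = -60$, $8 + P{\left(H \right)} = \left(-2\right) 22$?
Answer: $\frac{60296961409}{98202872} \approx 614.0$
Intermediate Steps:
$P{\left(H \right)} = -52$ ($P{\left(H \right)} = -8 - 44 = -52$)
$614 - \frac{\frac{-2538 + T}{a{\left(-106 \right)} + 7634} + P{\left(-133 \right)}}{12934 + d{\left(-29 \right)}} = 614 - \frac{\frac{-2538 + 1193}{-6 + 7634} - 52}{12934 - 60} = 614 - \frac{- \frac{1345}{7628} - 52}{12874} = 614 - \left(\left(-1345\right) \frac{1}{7628} - 52\right) \frac{1}{12874} = 614 - \left(- \frac{1345}{7628} - 52\right) \frac{1}{12874} = 614 - \left(- \frac{398001}{7628}\right) \frac{1}{12874} = 614 - - \frac{398001}{98202872} = 614 + \frac{398001}{98202872} = \frac{60296961409}{98202872}$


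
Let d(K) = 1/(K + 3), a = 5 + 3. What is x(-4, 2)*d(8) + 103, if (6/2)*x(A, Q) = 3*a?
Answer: 1141/11 ≈ 103.73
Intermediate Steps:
a = 8
x(A, Q) = 8 (x(A, Q) = (3*8)/3 = (1/3)*24 = 8)
d(K) = 1/(3 + K)
x(-4, 2)*d(8) + 103 = 8/(3 + 8) + 103 = 8/11 + 103 = 1141/11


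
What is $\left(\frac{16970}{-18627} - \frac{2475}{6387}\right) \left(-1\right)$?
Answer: $\frac{51496405}{39656883} \approx 1.2985$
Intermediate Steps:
$\left(\frac{16970}{-18627} - \frac{2475}{6387}\right) \left(-1\right) = \left(16970 \left(- \frac{1}{18627}\right) - \frac{825}{2129}\right) \left(-1\right) = \left(- \frac{16970}{18627} - \frac{825}{2129}\right) \left(-1\right) = \left(- \frac{51496405}{39656883}\right) \left(-1\right) = \frac{51496405}{39656883}$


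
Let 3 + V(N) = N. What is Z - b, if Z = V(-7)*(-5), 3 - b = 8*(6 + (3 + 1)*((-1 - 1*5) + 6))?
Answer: 95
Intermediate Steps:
V(N) = -3 + N
b = -45 (b = 3 - 8*(6 + (3 + 1)*((-1 - 1*5) + 6)) = 3 - 8*(6 + 4*((-1 - 5) + 6)) = 3 - 8*(6 + 4*(-6 + 6)) = 3 - 8*(6 + 4*0) = 3 - 8*(6 + 0) = 3 - 8*6 = 3 - 1*48 = 3 - 48 = -45)
Z = 50 (Z = (-3 - 7)*(-5) = -10*(-5) = 50)
Z - b = 50 - 1*(-45) = 50 + 45 = 95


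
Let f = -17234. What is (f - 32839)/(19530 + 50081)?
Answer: -50073/69611 ≈ -0.71933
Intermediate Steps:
(f - 32839)/(19530 + 50081) = (-17234 - 32839)/(19530 + 50081) = -50073/69611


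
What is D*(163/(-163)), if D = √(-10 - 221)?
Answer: -I*√231 ≈ -15.199*I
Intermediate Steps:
D = I*√231 (D = √(-231) = I*√231 ≈ 15.199*I)
D*(163/(-163)) = (I*√231)*(163/(-163)) = (I*√231)*(163*(-1/163)) = (I*√231)*(-1) = -I*√231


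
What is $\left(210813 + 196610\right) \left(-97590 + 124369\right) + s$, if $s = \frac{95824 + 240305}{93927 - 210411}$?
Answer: $\frac{423628254602033}{38828} \approx 1.091 \cdot 10^{10}$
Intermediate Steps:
$s = - \frac{112043}{38828}$ ($s = \frac{336129}{-116484} = 336129 \left(- \frac{1}{116484}\right) = - \frac{112043}{38828} \approx -2.8856$)
$\left(210813 + 196610\right) \left(-97590 + 124369\right) + s = \left(210813 + 196610\right) \left(-97590 + 124369\right) - \frac{112043}{38828} = 407423 \cdot 26779 - \frac{112043}{38828} = 10910380517 - \frac{112043}{38828} = \frac{423628254602033}{38828}$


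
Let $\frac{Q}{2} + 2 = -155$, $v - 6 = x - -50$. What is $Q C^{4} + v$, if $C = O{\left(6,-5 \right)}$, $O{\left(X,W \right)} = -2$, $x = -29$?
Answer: $-4997$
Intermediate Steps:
$v = 27$ ($v = 6 - -21 = 6 + \left(-29 + 50\right) = 6 + 21 = 27$)
$Q = -314$ ($Q = -4 + 2 \left(-155\right) = -4 - 310 = -314$)
$C = -2$
$Q C^{4} + v = - 314 \left(-2\right)^{4} + 27 = \left(-314\right) 16 + 27 = -5024 + 27 = -4997$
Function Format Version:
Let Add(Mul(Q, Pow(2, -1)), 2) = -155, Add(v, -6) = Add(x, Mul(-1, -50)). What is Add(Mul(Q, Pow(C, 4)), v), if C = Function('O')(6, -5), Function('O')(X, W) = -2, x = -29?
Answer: -4997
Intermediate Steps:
v = 27 (v = Add(6, Add(-29, Mul(-1, -50))) = Add(6, Add(-29, 50)) = Add(6, 21) = 27)
Q = -314 (Q = Add(-4, Mul(2, -155)) = Add(-4, -310) = -314)
C = -2
Add(Mul(Q, Pow(C, 4)), v) = Add(Mul(-314, Pow(-2, 4)), 27) = Add(Mul(-314, 16), 27) = Add(-5024, 27) = -4997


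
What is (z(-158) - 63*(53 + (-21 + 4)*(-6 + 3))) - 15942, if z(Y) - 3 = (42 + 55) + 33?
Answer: -22361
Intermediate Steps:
z(Y) = 133 (z(Y) = 3 + ((42 + 55) + 33) = 3 + (97 + 33) = 3 + 130 = 133)
(z(-158) - 63*(53 + (-21 + 4)*(-6 + 3))) - 15942 = (133 - 63*(53 + (-21 + 4)*(-6 + 3))) - 15942 = (133 - 63*(53 - 17*(-3))) - 15942 = (133 - 63*(53 + 51)) - 15942 = (133 - 63*104) - 15942 = (133 - 6552) - 15942 = -6419 - 15942 = -22361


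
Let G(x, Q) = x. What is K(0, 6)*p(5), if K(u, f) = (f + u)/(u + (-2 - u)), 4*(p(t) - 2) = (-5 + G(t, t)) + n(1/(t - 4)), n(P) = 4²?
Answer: -18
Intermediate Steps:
n(P) = 16
p(t) = 19/4 + t/4 (p(t) = 2 + ((-5 + t) + 16)/4 = 2 + (11 + t)/4 = 2 + (11/4 + t/4) = 19/4 + t/4)
K(u, f) = -f/2 - u/2 (K(u, f) = (f + u)/(-2) = (f + u)*(-½) = -f/2 - u/2)
K(0, 6)*p(5) = (-½*6 - ½*0)*(19/4 + (¼)*5) = (-3 + 0)*(19/4 + 5/4) = -3*6 = -18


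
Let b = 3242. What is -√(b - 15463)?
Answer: -11*I*√101 ≈ -110.55*I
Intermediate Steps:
-√(b - 15463) = -√(3242 - 15463) = -√(-12221) = -11*I*√101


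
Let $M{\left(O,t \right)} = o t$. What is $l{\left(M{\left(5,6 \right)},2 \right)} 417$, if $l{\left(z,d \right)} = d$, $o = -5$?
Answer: $834$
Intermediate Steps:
$M{\left(O,t \right)} = - 5 t$
$l{\left(M{\left(5,6 \right)},2 \right)} 417 = 2 \cdot 417 = 834$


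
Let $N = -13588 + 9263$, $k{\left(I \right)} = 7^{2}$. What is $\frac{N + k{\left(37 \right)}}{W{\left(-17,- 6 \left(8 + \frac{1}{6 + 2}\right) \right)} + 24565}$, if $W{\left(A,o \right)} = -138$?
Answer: $- \frac{4276}{24427} \approx -0.17505$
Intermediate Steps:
$k{\left(I \right)} = 49$
$N = -4325$
$\frac{N + k{\left(37 \right)}}{W{\left(-17,- 6 \left(8 + \frac{1}{6 + 2}\right) \right)} + 24565} = \frac{-4325 + 49}{-138 + 24565} = - \frac{4276}{24427}$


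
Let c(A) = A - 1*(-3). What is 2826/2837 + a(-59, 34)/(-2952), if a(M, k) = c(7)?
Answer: 4156991/4187412 ≈ 0.99273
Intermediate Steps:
c(A) = 3 + A (c(A) = A + 3 = 3 + A)
a(M, k) = 10 (a(M, k) = 3 + 7 = 10)
2826/2837 + a(-59, 34)/(-2952) = 2826/2837 + 10/(-2952) = 2826*(1/2837) + 10*(-1/2952) = 2826/2837 - 5/1476 = 4156991/4187412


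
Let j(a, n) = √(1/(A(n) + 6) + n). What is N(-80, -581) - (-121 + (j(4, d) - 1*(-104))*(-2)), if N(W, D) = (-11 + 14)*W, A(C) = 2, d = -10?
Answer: 89 + I*√158/2 ≈ 89.0 + 6.2849*I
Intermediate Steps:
N(W, D) = 3*W
j(a, n) = √(⅛ + n) (j(a, n) = √(1/(2 + 6) + n) = √(1/8 + n) = √(⅛ + n))
N(-80, -581) - (-121 + (j(4, d) - 1*(-104))*(-2)) = 3*(-80) - (-121 + (√(2 + 16*(-10))/4 - 1*(-104))*(-2)) = -240 - (-121 + (√(2 - 160)/4 + 104)*(-2)) = -240 - (-121 + (√(-158)/4 + 104)*(-2)) = -240 - (-121 + ((I*√158)/4 + 104)*(-2)) = -240 - (-121 + (I*√158/4 + 104)*(-2)) = -240 - (-121 + (104 + I*√158/4)*(-2)) = -240 - (-121 + (-208 - I*√158/2)) = -240 - (-329 - I*√158/2) = -240 + (329 + I*√158/2) = 89 + I*√158/2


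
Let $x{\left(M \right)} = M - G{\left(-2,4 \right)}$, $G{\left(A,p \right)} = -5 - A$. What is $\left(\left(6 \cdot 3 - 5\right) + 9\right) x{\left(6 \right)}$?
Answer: $198$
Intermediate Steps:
$x{\left(M \right)} = 3 + M$ ($x{\left(M \right)} = M - \left(-5 - -2\right) = M - \left(-5 + 2\right) = M - -3 = M + 3 = 3 + M$)
$\left(\left(6 \cdot 3 - 5\right) + 9\right) x{\left(6 \right)} = \left(\left(6 \cdot 3 - 5\right) + 9\right) \left(3 + 6\right) = \left(\left(18 - 5\right) + 9\right) 9 = \left(13 + 9\right) 9 = 22 \cdot 9 = 198$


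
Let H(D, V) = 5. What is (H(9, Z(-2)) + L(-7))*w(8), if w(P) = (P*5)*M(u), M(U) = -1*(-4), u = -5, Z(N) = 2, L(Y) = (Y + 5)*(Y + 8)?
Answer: 480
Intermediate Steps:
L(Y) = (5 + Y)*(8 + Y)
M(U) = 4
w(P) = 20*P (w(P) = (P*5)*4 = (5*P)*4 = 20*P)
(H(9, Z(-2)) + L(-7))*w(8) = (5 + (40 + (-7)² + 13*(-7)))*(20*8) = (5 + (40 + 49 - 91))*160 = (5 - 2)*160 = 3*160 = 480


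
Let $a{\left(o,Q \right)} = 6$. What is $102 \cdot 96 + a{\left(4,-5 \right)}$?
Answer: $9798$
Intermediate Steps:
$102 \cdot 96 + a{\left(4,-5 \right)} = 102 \cdot 96 + 6 = 9792 + 6 = 9798$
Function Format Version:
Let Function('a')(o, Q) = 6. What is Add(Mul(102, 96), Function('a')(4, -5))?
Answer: 9798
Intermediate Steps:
Add(Mul(102, 96), Function('a')(4, -5)) = Add(Mul(102, 96), 6) = Add(9792, 6) = 9798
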